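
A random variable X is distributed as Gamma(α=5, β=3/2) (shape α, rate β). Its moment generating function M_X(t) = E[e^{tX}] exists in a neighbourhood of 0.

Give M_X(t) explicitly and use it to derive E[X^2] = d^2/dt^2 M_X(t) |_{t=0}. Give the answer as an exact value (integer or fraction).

M_X(t) = 243/(32*(3/2 - t)^5)
dM/dt = 2430/(64*t^6 - 576*t^5 + 2160*t^4 - 4320*t^3 + 4860*t^2 - 2916*t + 729)
d^2M/dt^2 = -29160/(128*t^7 - 1344*t^6 + 6048*t^5 - 15120*t^4 + 22680*t^3 - 20412*t^2 + 10206*t - 2187)

E[X^2] = d^2M/dt^2 |_{t=0} = 40/3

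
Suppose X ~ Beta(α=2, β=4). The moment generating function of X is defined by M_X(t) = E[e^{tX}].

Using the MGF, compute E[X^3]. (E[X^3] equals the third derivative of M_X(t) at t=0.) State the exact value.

M_X(t) = ₁F₁(2; 6; t)
M′(t) = ₁F₁(3; 7; t)/3
M′′(t) = ₁F₁(4; 8; t)/7
M′′′(t) = ₁F₁(5; 9; t)/14

E[X^3] = M′′′(0) = 1/14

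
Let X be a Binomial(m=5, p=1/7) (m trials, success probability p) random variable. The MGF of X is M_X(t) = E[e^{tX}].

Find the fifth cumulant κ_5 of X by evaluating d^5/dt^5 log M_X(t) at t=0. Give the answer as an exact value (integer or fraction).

κ_5 = K′′′′′(0) = -3450/16807

M_X(t) = (e^(t)/7 + 6/7)^5
K_X(t) = log M_X(t) = 5*log(e^(t)/7 + 6/7)
K′(t) = 5*e^(t)/(e^(t) + 6)
K′′(t) = 30*e^(t)/(e^(2*t) + 12*e^(t) + 36)
K′′′(t) = (-30*e^(2*t) + 180*e^(t))/(e^(3*t) + 18*e^(2*t) + 108*e^(t) + 216)
K′′′′(t) = (30*e^(3*t) - 720*e^(2*t) + 1080*e^(t))/(e^(4*t) + 24*e^(3*t) + 216*e^(2*t) + 864*e^(t) + 1296)
K′′′′′(t) = (-30*e^(4*t) + 1980*e^(3*t) - 11880*e^(2*t) + 6480*e^(t))/(e^(5*t) + 30*e^(4*t) + 360*e^(3*t) + 2160*e^(2*t) + 6480*e^(t) + 7776)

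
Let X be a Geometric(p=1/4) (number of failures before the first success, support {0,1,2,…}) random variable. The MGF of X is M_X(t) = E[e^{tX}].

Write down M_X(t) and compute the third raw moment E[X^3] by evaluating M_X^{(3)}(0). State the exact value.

M_X(t) = 1/(4*(1 - 3*e^(t)/4))
M^(3)(t) = (27*e^(3*t) + 144*e^(2*t) + 48*e^(t))/(81*e^(4*t) - 432*e^(3*t) + 864*e^(2*t) - 768*e^(t) + 256)

E[X^3] = M^(3)(0) = 219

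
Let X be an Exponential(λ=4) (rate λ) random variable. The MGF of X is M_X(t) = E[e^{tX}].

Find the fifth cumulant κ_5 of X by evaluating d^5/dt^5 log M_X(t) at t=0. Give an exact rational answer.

κ_5 = D^5[K](0) = 3/128

M_X(t) = 4/(4 - t)
K_X(t) = log M_X(t) = -log(4 - t) + 2*log(2)
D^5[K](t) = -24/(t^5 - 20*t^4 + 160*t^3 - 640*t^2 + 1280*t - 1024)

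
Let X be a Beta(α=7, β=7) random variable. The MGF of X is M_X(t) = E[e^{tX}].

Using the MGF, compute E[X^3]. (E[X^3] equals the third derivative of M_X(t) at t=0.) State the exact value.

E[X^3] = M^(3)(0) = 3/20

M_X(t) = ₁F₁(7; 14; t)
M^(3)(t) = 3*₁F₁(10; 17; t)/20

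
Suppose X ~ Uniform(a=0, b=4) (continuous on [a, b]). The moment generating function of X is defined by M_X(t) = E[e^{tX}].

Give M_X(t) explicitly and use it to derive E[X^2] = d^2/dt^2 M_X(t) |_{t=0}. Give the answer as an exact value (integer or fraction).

E[X^2] = M′′(0) = 16/3

M_X(t) = (e^(4*t) - 1)/(4*t)
M′(t) = (4*t*e^(4*t) - e^(4*t) + 1)/(4*t^2)
M′′(t) = (8*t^2*e^(4*t) - 4*t*e^(4*t) + e^(4*t) - 1)/(2*t^3)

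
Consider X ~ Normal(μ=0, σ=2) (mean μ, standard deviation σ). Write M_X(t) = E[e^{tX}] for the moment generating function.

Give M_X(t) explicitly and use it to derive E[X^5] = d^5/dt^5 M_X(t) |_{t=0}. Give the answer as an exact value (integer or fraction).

E[X^5] = M^(5)(0) = 0

M_X(t) = e^(2*t^2)
M^(5)(t) = 1024*t^5*e^(2*t^2) + 2560*t^3*e^(2*t^2) + 960*t*e^(2*t^2)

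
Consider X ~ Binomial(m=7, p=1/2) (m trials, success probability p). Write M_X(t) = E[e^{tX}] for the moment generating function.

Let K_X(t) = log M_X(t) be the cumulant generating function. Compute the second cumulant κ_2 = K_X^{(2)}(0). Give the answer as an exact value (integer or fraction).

M_X(t) = (e^(t)/2 + 1/2)^7
K_X(t) = log M_X(t) = 7*log(e^(t)/2 + 1/2)
K′(t) = 7*e^(t)/(e^(t) + 1)
K′′(t) = 7*e^(t)/(e^(2*t) + 2*e^(t) + 1)

κ_2 = K′′(0) = 7/4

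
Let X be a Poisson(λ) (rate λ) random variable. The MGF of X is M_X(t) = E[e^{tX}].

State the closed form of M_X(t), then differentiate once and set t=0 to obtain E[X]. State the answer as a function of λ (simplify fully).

M_X(t) = e^(λ*(e^(t) - 1))
D[M](t) = λ*e^(-λ)*e^(t)*e^(λ*e^(t))

E[X] = D[M](0) = λ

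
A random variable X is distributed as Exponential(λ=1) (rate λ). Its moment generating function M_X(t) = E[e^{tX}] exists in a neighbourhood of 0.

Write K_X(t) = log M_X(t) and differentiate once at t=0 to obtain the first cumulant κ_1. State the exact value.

κ_1 = K′(0) = 1

M_X(t) = 1/(1 - t)
K_X(t) = log M_X(t) = -log(1 - t)
K′(t) = -1/(t - 1)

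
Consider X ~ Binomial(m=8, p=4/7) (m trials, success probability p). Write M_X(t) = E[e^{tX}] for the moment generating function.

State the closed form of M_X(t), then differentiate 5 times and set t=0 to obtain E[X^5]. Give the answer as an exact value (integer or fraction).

E[X^5] = d^5M/dt^5 |_{t=0} = 9716576/2401

M_X(t) = (4*e^(t)/7 + 3/7)^8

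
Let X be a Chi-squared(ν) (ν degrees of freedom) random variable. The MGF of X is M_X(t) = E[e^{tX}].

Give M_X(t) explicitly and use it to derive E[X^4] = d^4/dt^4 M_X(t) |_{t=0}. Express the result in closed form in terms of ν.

E[X^4] = M′′′′(0) = ν*(ν^3 + 12*ν^2 + 44*ν + 48)

M_X(t) = (1 - 2*t)^(-ν/2)
M′(t) = -ν/(2*t*(1 - 2*t)^(ν/2) - (1 - 2*t)^(ν/2))
M′′(t) = (ν^2 + 2*ν)/(4*t^2*(1 - 2*t)^(ν/2) - 4*t*(1 - 2*t)^(ν/2) + (1 - 2*t)^(ν/2))
M′′′(t) = (-ν^3 - 6*ν^2 - 8*ν)/(8*t^3*(1 - 2*t)^(ν/2) - 12*t^2*(1 - 2*t)^(ν/2) + 6*t*(1 - 2*t)^(ν/2) - (1 - 2*t)^(ν/2))
M′′′′(t) = (ν^4 + 12*ν^3 + 44*ν^2 + 48*ν)/(16*t^4*(1 - 2*t)^(ν/2) - 32*t^3*(1 - 2*t)^(ν/2) + 24*t^2*(1 - 2*t)^(ν/2) - 8*t*(1 - 2*t)^(ν/2) + (1 - 2*t)^(ν/2))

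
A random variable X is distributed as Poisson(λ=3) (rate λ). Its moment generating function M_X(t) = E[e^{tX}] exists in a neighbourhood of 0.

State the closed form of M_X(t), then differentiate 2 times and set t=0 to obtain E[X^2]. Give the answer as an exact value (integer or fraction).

M_X(t) = e^(3*e^(t) - 3)
D^2[M](t) = (9*e^(2*t)*e^(3*e^(t)) + 3*e^(t)*e^(3*e^(t)))*e^(-3)

E[X^2] = D^2[M](0) = 12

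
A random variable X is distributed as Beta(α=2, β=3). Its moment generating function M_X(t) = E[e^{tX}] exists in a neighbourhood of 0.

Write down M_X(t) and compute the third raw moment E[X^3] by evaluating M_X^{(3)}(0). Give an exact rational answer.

M_X(t) = ₁F₁(2; 5; t)
D^3[M](t) = 4*₁F₁(5; 8; t)/35

E[X^3] = D^3[M](0) = 4/35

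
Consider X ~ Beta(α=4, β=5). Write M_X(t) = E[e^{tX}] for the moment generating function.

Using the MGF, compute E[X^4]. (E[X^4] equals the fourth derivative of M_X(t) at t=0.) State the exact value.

E[X^4] = M′′′′(0) = 7/99

M_X(t) = ₁F₁(4; 9; t)
M′(t) = 4*₁F₁(5; 10; t)/9
M′′(t) = 2*₁F₁(6; 11; t)/9
M′′′(t) = 4*₁F₁(7; 12; t)/33
M′′′′(t) = 7*₁F₁(8; 13; t)/99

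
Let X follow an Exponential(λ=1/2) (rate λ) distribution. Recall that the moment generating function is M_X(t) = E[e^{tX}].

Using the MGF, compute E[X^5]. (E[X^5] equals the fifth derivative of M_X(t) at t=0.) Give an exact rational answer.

E[X^5] = M^(5)(0) = 3840

M_X(t) = 1/(2*(1/2 - t))
M^(5)(t) = 3840/(64*t^6 - 192*t^5 + 240*t^4 - 160*t^3 + 60*t^2 - 12*t + 1)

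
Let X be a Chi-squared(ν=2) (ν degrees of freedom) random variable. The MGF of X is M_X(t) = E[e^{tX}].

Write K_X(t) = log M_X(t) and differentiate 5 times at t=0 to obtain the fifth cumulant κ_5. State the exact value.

κ_5 = K^(5)(0) = 768

M_X(t) = 1/(1 - 2*t)
K_X(t) = log M_X(t) = -log(1 - 2*t)
K^(5)(t) = -768/(32*t^5 - 80*t^4 + 80*t^3 - 40*t^2 + 10*t - 1)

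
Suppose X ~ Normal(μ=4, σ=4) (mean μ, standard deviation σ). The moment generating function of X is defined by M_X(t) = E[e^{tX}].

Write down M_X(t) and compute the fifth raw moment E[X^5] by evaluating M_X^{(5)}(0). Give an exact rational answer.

M_X(t) = e^(8*t^2 + 4*t)
dM/dt = 16*t*e^(4*t)*e^(8*t^2) + 4*e^(4*t)*e^(8*t^2)
d^2M/dt^2 = 256*t^2*e^(4*t)*e^(8*t^2) + 128*t*e^(4*t)*e^(8*t^2) + 32*e^(4*t)*e^(8*t^2)
d^3M/dt^3 = 4096*t^3*e^(4*t)*e^(8*t^2) + 3072*t^2*e^(4*t)*e^(8*t^2) + 1536*t*e^(4*t)*e^(8*t^2) + 256*e^(4*t)*e^(8*t^2)
d^4M/dt^4 = 65536*t^4*e^(4*t)*e^(8*t^2) + 65536*t^3*e^(4*t)*e^(8*t^2) + 49152*t^2*e^(4*t)*e^(8*t^2) + 16384*t*e^(4*t)*e^(8*t^2) + 2560*e^(4*t)*e^(8*t^2)

E[X^5] = d^5M/dt^5 |_{t=0} = 26624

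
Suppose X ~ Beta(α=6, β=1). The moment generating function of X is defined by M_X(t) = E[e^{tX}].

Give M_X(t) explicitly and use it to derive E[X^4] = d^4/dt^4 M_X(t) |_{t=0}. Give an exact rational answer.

M_X(t) = ₁F₁(6; 7; t)
M′(t) = 6*₁F₁(7; 8; t)/7
M′′(t) = 3*₁F₁(8; 9; t)/4
M′′′(t) = 2*₁F₁(9; 10; t)/3
M′′′′(t) = 3*₁F₁(10; 11; t)/5

E[X^4] = M′′′′(0) = 3/5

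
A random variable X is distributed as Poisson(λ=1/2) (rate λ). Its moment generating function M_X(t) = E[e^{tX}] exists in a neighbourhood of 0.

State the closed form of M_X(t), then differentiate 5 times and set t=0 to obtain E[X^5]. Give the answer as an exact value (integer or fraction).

E[X^5] = D^5[M](0) = 257/32

M_X(t) = e^(e^(t)/2 - 1/2)
D^5[M](t) = (e^(5*t)*e^(e^(t)/2) + 20*e^(4*t)*e^(e^(t)/2) + 100*e^(3*t)*e^(e^(t)/2) + 120*e^(2*t)*e^(e^(t)/2) + 16*e^(t)*e^(e^(t)/2))*e^(-1/2)/32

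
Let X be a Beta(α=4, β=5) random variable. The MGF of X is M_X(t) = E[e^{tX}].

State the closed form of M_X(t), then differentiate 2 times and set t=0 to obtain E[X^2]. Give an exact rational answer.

M_X(t) = ₁F₁(4; 9; t)
M′(t) = 4*₁F₁(5; 10; t)/9
M′′(t) = 2*₁F₁(6; 11; t)/9

E[X^2] = M′′(0) = 2/9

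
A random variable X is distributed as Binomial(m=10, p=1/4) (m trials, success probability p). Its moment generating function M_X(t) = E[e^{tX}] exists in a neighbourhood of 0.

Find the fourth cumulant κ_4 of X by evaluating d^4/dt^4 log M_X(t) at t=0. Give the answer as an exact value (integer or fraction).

κ_4 = d^4K/dt^4 |_{t=0} = -15/64

M_X(t) = (e^(t)/4 + 3/4)^10
K_X(t) = log M_X(t) = 10*log(e^(t)/4 + 3/4)
dK/dt = 10*e^(t)/(e^(t) + 3)
d^2K/dt^2 = 30*e^(t)/(e^(2*t) + 6*e^(t) + 9)
d^3K/dt^3 = (-30*e^(2*t) + 90*e^(t))/(e^(3*t) + 9*e^(2*t) + 27*e^(t) + 27)
d^4K/dt^4 = (30*e^(3*t) - 360*e^(2*t) + 270*e^(t))/(e^(4*t) + 12*e^(3*t) + 54*e^(2*t) + 108*e^(t) + 81)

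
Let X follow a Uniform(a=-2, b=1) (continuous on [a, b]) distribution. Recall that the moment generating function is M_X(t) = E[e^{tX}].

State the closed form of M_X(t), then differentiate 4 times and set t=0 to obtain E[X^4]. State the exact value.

M_X(t) = (e^(t) - e^(-2*t))/(3*t)
M′(t) = (t*e^(3*t) + 2*t - e^(3*t) + 1)*e^(-2*t)/(3*t^2)
M′′(t) = (t^2*e^(3*t) - 4*t^2 - 2*t*e^(3*t) - 4*t + 2*e^(3*t) - 2)*e^(-2*t)/(3*t^3)
M′′′(t) = (t^3*e^(3*t) + 8*t^3 - 3*t^2*e^(3*t) + 12*t^2 + 6*t*e^(3*t) + 12*t - 6*e^(3*t) + 6)*e^(-2*t)/(3*t^4)
M′′′′(t) = (t^4*e^(3*t) - 16*t^4 - 4*t^3*e^(3*t) - 32*t^3 + 12*t^2*e^(3*t) - 48*t^2 - 24*t*e^(3*t) - 48*t + 24*e^(3*t) - 24)*e^(-2*t)/(3*t^5)

E[X^4] = M′′′′(0) = 11/5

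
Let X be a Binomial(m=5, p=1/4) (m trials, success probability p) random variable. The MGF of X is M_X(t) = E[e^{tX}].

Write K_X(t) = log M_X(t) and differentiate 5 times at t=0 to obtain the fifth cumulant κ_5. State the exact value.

M_X(t) = (e^(t)/4 + 3/4)^5
K_X(t) = log M_X(t) = 5*log(e^(t)/4 + 3/4)
dK/dt = 5*e^(t)/(e^(t) + 3)
d^2K/dt^2 = 15*e^(t)/(e^(2*t) + 6*e^(t) + 9)
d^3K/dt^3 = (-15*e^(2*t) + 45*e^(t))/(e^(3*t) + 9*e^(2*t) + 27*e^(t) + 27)
d^4K/dt^4 = (15*e^(3*t) - 180*e^(2*t) + 135*e^(t))/(e^(4*t) + 12*e^(3*t) + 54*e^(2*t) + 108*e^(t) + 81)
d^5K/dt^5 = (-15*e^(4*t) + 495*e^(3*t) - 1485*e^(2*t) + 405*e^(t))/(e^(5*t) + 15*e^(4*t) + 90*e^(3*t) + 270*e^(2*t) + 405*e^(t) + 243)

κ_5 = d^5K/dt^5 |_{t=0} = -75/128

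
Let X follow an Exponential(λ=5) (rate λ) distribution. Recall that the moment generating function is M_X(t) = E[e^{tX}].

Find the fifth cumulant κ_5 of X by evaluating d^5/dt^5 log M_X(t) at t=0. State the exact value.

M_X(t) = 5/(5 - t)
K_X(t) = log M_X(t) = -log(5 - t) + log(5)
dK/dt = -1/(t - 5)
d^2K/dt^2 = 1/(t^2 - 10*t + 25)
d^3K/dt^3 = -2/(t^3 - 15*t^2 + 75*t - 125)
d^4K/dt^4 = 6/(t^4 - 20*t^3 + 150*t^2 - 500*t + 625)
d^5K/dt^5 = -24/(t^5 - 25*t^4 + 250*t^3 - 1250*t^2 + 3125*t - 3125)

κ_5 = d^5K/dt^5 |_{t=0} = 24/3125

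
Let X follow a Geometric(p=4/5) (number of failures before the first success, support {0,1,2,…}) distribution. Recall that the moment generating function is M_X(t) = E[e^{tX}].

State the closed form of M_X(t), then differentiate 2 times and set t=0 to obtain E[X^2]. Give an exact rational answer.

E[X^2] = d^2M/dt^2 |_{t=0} = 3/8

M_X(t) = 4/(5*(1 - e^(t)/5))
dM/dt = 4*e^(t)/(e^(2*t) - 10*e^(t) + 25)
d^2M/dt^2 = (-4*e^(2*t) - 20*e^(t))/(e^(3*t) - 15*e^(2*t) + 75*e^(t) - 125)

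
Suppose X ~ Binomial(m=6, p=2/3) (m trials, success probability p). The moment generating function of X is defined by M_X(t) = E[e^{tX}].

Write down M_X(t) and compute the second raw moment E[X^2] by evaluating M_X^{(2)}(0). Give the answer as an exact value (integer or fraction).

M_X(t) = (2*e^(t)/3 + 1/3)^6
D^2[M](t) = 256*e^(6*t)/81 + 1600*e^(5*t)/243 + 1280*e^(4*t)/243 + 160*e^(3*t)/81 + 80*e^(2*t)/243 + 4*e^(t)/243

E[X^2] = D^2[M](0) = 52/3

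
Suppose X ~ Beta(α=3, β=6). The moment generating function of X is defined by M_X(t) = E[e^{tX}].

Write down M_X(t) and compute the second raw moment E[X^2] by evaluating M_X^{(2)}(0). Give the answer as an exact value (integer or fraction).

M_X(t) = ₁F₁(3; 9; t)
M′(t) = ₁F₁(4; 10; t)/3
M′′(t) = 2*₁F₁(5; 11; t)/15

E[X^2] = M′′(0) = 2/15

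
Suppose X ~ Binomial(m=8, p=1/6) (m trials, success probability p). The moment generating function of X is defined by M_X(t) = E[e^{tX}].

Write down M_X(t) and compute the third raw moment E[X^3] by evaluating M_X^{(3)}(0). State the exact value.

M_X(t) = (e^(t)/6 + 5/6)^8

E[X^3] = M^(3)(0) = 68/9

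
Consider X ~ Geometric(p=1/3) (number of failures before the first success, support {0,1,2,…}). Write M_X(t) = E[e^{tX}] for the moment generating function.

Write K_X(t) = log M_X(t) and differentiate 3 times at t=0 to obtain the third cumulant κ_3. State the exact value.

κ_3 = d^3K/dt^3 |_{t=0} = 30

M_X(t) = 1/(3*(1 - 2*e^(t)/3))
K_X(t) = log M_X(t) = -log(1 - 2*e^(t)/3) - log(3)
dK/dt = -2*e^(t)/(2*e^(t) - 3)
d^2K/dt^2 = 6*e^(t)/(4*e^(2*t) - 12*e^(t) + 9)
d^3K/dt^3 = (-12*e^(2*t) - 18*e^(t))/(8*e^(3*t) - 36*e^(2*t) + 54*e^(t) - 27)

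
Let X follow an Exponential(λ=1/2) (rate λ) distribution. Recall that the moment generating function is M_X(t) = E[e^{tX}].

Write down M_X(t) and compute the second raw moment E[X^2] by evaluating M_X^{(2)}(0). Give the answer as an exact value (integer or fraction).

M_X(t) = 1/(2*(1/2 - t))
M^(2)(t) = -8/(8*t^3 - 12*t^2 + 6*t - 1)

E[X^2] = M^(2)(0) = 8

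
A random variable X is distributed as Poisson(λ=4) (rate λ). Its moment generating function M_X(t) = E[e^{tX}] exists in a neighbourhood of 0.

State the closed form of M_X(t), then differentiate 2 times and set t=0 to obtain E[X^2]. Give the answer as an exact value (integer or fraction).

E[X^2] = M^(2)(0) = 20

M_X(t) = e^(4*e^(t) - 4)
M^(2)(t) = (16*e^(2*t)*e^(4*e^(t)) + 4*e^(t)*e^(4*e^(t)))*e^(-4)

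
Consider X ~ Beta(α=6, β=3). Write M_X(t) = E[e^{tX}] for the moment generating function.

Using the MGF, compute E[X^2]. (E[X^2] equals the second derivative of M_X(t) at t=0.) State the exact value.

E[X^2] = M^(2)(0) = 7/15

M_X(t) = ₁F₁(6; 9; t)
M^(2)(t) = 7*₁F₁(8; 11; t)/15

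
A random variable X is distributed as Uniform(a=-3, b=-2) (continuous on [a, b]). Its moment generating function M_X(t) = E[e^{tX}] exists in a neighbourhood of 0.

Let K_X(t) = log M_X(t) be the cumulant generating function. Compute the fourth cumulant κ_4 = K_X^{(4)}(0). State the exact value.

M_X(t) = (e^(-2*t) - e^(-3*t))/t
K_X(t) = log M_X(t) = -log(t) + log(e^(-2*t) - e^(-3*t))

κ_4 = D^4[K](0) = -1/120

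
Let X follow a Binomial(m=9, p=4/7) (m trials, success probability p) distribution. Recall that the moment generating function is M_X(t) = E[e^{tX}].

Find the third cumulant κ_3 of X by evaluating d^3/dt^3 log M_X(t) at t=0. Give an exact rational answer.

M_X(t) = (4*e^(t)/7 + 3/7)^9
K_X(t) = log M_X(t) = 9*log(4*e^(t)/7 + 3/7)
K^(3)(t) = (-432*e^(2*t) + 324*e^(t))/(64*e^(3*t) + 144*e^(2*t) + 108*e^(t) + 27)

κ_3 = K^(3)(0) = -108/343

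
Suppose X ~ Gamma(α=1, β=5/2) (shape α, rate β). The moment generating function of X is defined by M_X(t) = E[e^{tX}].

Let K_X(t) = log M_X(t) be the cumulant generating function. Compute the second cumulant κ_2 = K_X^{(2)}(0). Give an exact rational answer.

M_X(t) = 5/(2*(5/2 - t))
K_X(t) = log M_X(t) = -log(5/2 - t) - log(2) + log(5)
dK/dt = -2/(2*t - 5)
d^2K/dt^2 = 4/(4*t^2 - 20*t + 25)

κ_2 = d^2K/dt^2 |_{t=0} = 4/25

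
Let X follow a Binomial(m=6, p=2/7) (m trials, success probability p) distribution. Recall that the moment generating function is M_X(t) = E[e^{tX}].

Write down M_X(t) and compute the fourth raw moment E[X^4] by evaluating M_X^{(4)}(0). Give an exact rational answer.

M_X(t) = (2*e^(t)/7 + 5/7)^6
dM/dt = 384*e^(6*t)/117649 + 4800*e^(5*t)/117649 + 24000*e^(4*t)/117649 + 60000*e^(3*t)/117649 + 75000*e^(2*t)/117649 + 37500*e^(t)/117649
d^2M/dt^2 = 2304*e^(6*t)/117649 + 24000*e^(5*t)/117649 + 96000*e^(4*t)/117649 + 180000*e^(3*t)/117649 + 150000*e^(2*t)/117649 + 37500*e^(t)/117649
d^3M/dt^3 = 13824*e^(6*t)/117649 + 120000*e^(5*t)/117649 + 384000*e^(4*t)/117649 + 540000*e^(3*t)/117649 + 300000*e^(2*t)/117649 + 37500*e^(t)/117649
d^4M/dt^4 = 82944*e^(6*t)/117649 + 600000*e^(5*t)/117649 + 1536000*e^(4*t)/117649 + 1620000*e^(3*t)/117649 + 600000*e^(2*t)/117649 + 37500*e^(t)/117649

E[X^4] = d^4M/dt^4 |_{t=0} = 91356/2401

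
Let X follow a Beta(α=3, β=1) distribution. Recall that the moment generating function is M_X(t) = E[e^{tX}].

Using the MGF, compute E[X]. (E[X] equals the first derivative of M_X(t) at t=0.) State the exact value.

E[X] = M^(1)(0) = 3/4

M_X(t) = ₁F₁(3; 4; t)
M^(1)(t) = 3*₁F₁(4; 5; t)/4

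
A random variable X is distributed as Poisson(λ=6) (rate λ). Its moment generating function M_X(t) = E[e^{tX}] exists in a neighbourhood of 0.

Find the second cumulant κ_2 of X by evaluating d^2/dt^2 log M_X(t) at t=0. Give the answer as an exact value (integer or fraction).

κ_2 = K′′(0) = 6

M_X(t) = e^(6*e^(t) - 6)
K_X(t) = log M_X(t) = 6*e^(t) - 6
K′(t) = 6*e^(t)
K′′(t) = 6*e^(t)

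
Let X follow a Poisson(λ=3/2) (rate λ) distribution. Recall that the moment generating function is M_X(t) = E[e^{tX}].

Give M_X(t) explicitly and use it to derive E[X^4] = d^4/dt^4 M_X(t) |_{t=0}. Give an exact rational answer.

E[X^4] = D^4[M](0) = 681/16

M_X(t) = e^(3*e^(t)/2 - 3/2)
D^4[M](t) = (81*e^(4*t)*e^(3*e^(t)/2) + 324*e^(3*t)*e^(3*e^(t)/2) + 252*e^(2*t)*e^(3*e^(t)/2) + 24*e^(t)*e^(3*e^(t)/2))*e^(-3/2)/16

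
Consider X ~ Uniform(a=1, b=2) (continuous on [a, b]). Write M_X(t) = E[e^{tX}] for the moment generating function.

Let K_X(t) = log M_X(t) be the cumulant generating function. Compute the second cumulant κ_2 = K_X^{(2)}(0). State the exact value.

M_X(t) = (e^(2*t) - e^(t))/t
K_X(t) = log M_X(t) = -log(t) + log(e^(2*t) - e^(t))
K′(t) = (2*t*e^(t) - t - e^(t) + 1)/(t*e^(t) - t)
K′′(t) = (-t^2*e^(t) + e^(2*t) - 2*e^(t) + 1)/(t^2*e^(2*t) - 2*t^2*e^(t) + t^2)

κ_2 = K′′(0) = 1/12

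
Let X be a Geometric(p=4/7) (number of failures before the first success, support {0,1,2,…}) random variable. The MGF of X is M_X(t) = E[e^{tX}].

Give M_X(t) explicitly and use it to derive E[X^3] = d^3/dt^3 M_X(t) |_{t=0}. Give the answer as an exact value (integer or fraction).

M_X(t) = 4/(7*(1 - 3*e^(t)/7))
M′(t) = 12*e^(t)/(9*e^(2*t) - 42*e^(t) + 49)
M′′(t) = (-36*e^(2*t) - 84*e^(t))/(27*e^(3*t) - 189*e^(2*t) + 441*e^(t) - 343)
M′′′(t) = (108*e^(3*t) + 1008*e^(2*t) + 588*e^(t))/(81*e^(4*t) - 756*e^(3*t) + 2646*e^(2*t) - 4116*e^(t) + 2401)

E[X^3] = M′′′(0) = 213/32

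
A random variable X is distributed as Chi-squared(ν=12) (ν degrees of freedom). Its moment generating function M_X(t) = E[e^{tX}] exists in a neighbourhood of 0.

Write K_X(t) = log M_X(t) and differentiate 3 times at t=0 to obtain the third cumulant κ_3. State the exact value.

M_X(t) = (1 - 2*t)^(-6)
K_X(t) = log M_X(t) = -6*log(1 - 2*t)
K′(t) = -12/(2*t - 1)
K′′(t) = 24/(4*t^2 - 4*t + 1)
K′′′(t) = -96/(8*t^3 - 12*t^2 + 6*t - 1)

κ_3 = K′′′(0) = 96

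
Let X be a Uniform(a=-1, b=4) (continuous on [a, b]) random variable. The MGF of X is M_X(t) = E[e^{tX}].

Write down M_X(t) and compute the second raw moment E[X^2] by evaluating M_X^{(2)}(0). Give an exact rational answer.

M_X(t) = (e^(4*t) - e^(-t))/(5*t)
dM/dt = (4*t*e^(5*t) + t - e^(5*t) + 1)*e^(-t)/(5*t^2)
d^2M/dt^2 = (16*t^2*e^(5*t) - t^2 - 8*t*e^(5*t) - 2*t + 2*e^(5*t) - 2)*e^(-t)/(5*t^3)

E[X^2] = d^2M/dt^2 |_{t=0} = 13/3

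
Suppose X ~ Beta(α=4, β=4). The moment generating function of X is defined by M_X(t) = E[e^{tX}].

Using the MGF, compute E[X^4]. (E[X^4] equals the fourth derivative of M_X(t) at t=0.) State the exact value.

E[X^4] = M′′′′(0) = 7/66

M_X(t) = ₁F₁(4; 8; t)
M′(t) = ₁F₁(5; 9; t)/2
M′′(t) = 5*₁F₁(6; 10; t)/18
M′′′(t) = ₁F₁(7; 11; t)/6
M′′′′(t) = 7*₁F₁(8; 12; t)/66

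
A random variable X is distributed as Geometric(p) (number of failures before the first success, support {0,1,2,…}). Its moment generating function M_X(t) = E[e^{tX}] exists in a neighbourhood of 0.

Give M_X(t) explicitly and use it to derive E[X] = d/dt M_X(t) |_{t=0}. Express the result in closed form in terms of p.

E[X] = M′(0) = (1 - p)/p

M_X(t) = p/(-(1 - p)*e^(t) + 1)
M′(t) = (-p^2*e^(t) + p*e^(t))/(p^2*e^(2*t) - 2*p*e^(2*t) + 2*p*e^(t) + e^(2*t) - 2*e^(t) + 1)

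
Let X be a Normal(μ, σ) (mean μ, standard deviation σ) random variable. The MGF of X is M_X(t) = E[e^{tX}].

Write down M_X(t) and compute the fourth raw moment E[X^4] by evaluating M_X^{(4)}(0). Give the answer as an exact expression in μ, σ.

M_X(t) = e^(μ*t + σ^2*t^2/2)

E[X^4] = D^4[M](0) = μ^4 + 6*μ^2*σ^2 + 3*σ^4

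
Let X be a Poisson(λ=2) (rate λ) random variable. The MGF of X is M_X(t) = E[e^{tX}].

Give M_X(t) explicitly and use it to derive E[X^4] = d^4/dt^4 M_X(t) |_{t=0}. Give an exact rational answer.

M_X(t) = e^(2*e^(t) - 2)
D^4[M](t) = (16*e^(4*t)*e^(2*e^(t)) + 48*e^(3*t)*e^(2*e^(t)) + 28*e^(2*t)*e^(2*e^(t)) + 2*e^(t)*e^(2*e^(t)))*e^(-2)

E[X^4] = D^4[M](0) = 94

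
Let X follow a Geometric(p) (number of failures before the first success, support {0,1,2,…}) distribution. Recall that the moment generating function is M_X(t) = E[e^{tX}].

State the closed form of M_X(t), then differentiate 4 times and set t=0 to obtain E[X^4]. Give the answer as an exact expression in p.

M_X(t) = p/(-(1 - p)*e^(t) + 1)
M′(t) = (-p^2*e^(t) + p*e^(t))/(p^2*e^(2*t) - 2*p*e^(2*t) + 2*p*e^(t) + e^(2*t) - 2*e^(t) + 1)

E[X^4] = M′′′′(0) = 1 - 15/p + 50/p^2 - 60/p^3 + 24/p^4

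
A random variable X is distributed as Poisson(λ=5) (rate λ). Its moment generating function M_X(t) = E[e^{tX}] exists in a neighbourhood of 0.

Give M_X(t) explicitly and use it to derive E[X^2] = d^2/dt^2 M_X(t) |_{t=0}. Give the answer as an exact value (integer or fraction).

E[X^2] = D^2[M](0) = 30

M_X(t) = e^(5*e^(t) - 5)
D^2[M](t) = (25*e^(2*t)*e^(5*e^(t)) + 5*e^(t)*e^(5*e^(t)))*e^(-5)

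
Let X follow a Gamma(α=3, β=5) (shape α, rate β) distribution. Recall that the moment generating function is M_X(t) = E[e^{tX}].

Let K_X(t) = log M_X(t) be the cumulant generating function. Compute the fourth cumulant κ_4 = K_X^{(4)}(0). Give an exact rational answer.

κ_4 = K′′′′(0) = 18/625

M_X(t) = 125/(5 - t)^3
K_X(t) = log M_X(t) = -3*log(5 - t) + 3*log(5)
K′(t) = -3/(t - 5)
K′′(t) = 3/(t^2 - 10*t + 25)
K′′′(t) = -6/(t^3 - 15*t^2 + 75*t - 125)
K′′′′(t) = 18/(t^4 - 20*t^3 + 150*t^2 - 500*t + 625)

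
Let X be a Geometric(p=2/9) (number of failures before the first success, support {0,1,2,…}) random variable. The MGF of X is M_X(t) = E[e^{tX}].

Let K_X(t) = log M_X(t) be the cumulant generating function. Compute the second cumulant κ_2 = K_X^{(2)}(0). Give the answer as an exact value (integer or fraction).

κ_2 = d^2K/dt^2 |_{t=0} = 63/4

M_X(t) = 2/(9*(1 - 7*e^(t)/9))
K_X(t) = log M_X(t) = -log(1 - 7*e^(t)/9) - 2*log(3) + log(2)
dK/dt = -7*e^(t)/(7*e^(t) - 9)
d^2K/dt^2 = 63*e^(t)/(49*e^(2*t) - 126*e^(t) + 81)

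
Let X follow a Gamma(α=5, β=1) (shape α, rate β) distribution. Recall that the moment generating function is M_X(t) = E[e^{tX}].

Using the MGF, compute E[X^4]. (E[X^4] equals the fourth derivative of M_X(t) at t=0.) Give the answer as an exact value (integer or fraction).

E[X^4] = M′′′′(0) = 1680

M_X(t) = (1 - t)^(-5)
M′(t) = 5/(t^6 - 6*t^5 + 15*t^4 - 20*t^3 + 15*t^2 - 6*t + 1)
M′′(t) = -30/(t^7 - 7*t^6 + 21*t^5 - 35*t^4 + 35*t^3 - 21*t^2 + 7*t - 1)
M′′′(t) = 210/(t^8 - 8*t^7 + 28*t^6 - 56*t^5 + 70*t^4 - 56*t^3 + 28*t^2 - 8*t + 1)
M′′′′(t) = -1680/(t^9 - 9*t^8 + 36*t^7 - 84*t^6 + 126*t^5 - 126*t^4 + 84*t^3 - 36*t^2 + 9*t - 1)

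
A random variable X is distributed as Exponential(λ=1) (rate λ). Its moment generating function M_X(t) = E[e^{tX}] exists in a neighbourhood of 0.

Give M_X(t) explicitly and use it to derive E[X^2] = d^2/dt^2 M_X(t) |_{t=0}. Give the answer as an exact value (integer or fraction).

E[X^2] = M′′(0) = 2

M_X(t) = 1/(1 - t)
M′(t) = 1/(t^2 - 2*t + 1)
M′′(t) = -2/(t^3 - 3*t^2 + 3*t - 1)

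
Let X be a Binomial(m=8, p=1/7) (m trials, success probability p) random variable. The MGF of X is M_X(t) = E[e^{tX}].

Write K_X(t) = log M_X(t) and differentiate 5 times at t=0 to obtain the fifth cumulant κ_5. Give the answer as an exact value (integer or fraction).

κ_5 = d^5K/dt^5 |_{t=0} = -5520/16807

M_X(t) = (e^(t)/7 + 6/7)^8
K_X(t) = log M_X(t) = 8*log(e^(t)/7 + 6/7)
dK/dt = 8*e^(t)/(e^(t) + 6)
d^2K/dt^2 = 48*e^(t)/(e^(2*t) + 12*e^(t) + 36)
d^3K/dt^3 = (-48*e^(2*t) + 288*e^(t))/(e^(3*t) + 18*e^(2*t) + 108*e^(t) + 216)
d^4K/dt^4 = (48*e^(3*t) - 1152*e^(2*t) + 1728*e^(t))/(e^(4*t) + 24*e^(3*t) + 216*e^(2*t) + 864*e^(t) + 1296)
d^5K/dt^5 = (-48*e^(4*t) + 3168*e^(3*t) - 19008*e^(2*t) + 10368*e^(t))/(e^(5*t) + 30*e^(4*t) + 360*e^(3*t) + 2160*e^(2*t) + 6480*e^(t) + 7776)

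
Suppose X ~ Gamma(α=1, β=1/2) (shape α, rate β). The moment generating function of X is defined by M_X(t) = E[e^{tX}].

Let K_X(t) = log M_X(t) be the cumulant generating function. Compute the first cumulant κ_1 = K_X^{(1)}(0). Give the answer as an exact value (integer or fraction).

M_X(t) = 1/(2*(1/2 - t))
K_X(t) = log M_X(t) = -log(1/2 - t) - log(2)
D[K](t) = -2/(2*t - 1)

κ_1 = D[K](0) = 2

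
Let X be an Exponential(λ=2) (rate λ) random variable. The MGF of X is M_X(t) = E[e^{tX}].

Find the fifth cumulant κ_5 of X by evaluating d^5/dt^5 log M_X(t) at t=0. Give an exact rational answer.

M_X(t) = 2/(2 - t)
K_X(t) = log M_X(t) = -log(2 - t) + log(2)
K^(5)(t) = -24/(t^5 - 10*t^4 + 40*t^3 - 80*t^2 + 80*t - 32)

κ_5 = K^(5)(0) = 3/4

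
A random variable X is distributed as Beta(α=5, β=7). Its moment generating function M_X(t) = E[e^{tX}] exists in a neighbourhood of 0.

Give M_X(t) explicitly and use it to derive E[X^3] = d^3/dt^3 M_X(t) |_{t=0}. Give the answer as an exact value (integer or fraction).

E[X^3] = d^3M/dt^3 |_{t=0} = 5/52

M_X(t) = ₁F₁(5; 12; t)
dM/dt = 5*₁F₁(6; 13; t)/12
d^2M/dt^2 = 5*₁F₁(7; 14; t)/26
d^3M/dt^3 = 5*₁F₁(8; 15; t)/52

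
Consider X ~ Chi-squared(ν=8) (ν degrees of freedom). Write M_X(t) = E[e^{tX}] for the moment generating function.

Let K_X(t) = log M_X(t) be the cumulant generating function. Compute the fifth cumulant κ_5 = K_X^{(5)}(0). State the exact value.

κ_5 = d^5K/dt^5 |_{t=0} = 3072

M_X(t) = (1 - 2*t)^(-4)
K_X(t) = log M_X(t) = -4*log(1 - 2*t)
dK/dt = -8/(2*t - 1)
d^2K/dt^2 = 16/(4*t^2 - 4*t + 1)
d^3K/dt^3 = -64/(8*t^3 - 12*t^2 + 6*t - 1)
d^4K/dt^4 = 384/(16*t^4 - 32*t^3 + 24*t^2 - 8*t + 1)
d^5K/dt^5 = -3072/(32*t^5 - 80*t^4 + 80*t^3 - 40*t^2 + 10*t - 1)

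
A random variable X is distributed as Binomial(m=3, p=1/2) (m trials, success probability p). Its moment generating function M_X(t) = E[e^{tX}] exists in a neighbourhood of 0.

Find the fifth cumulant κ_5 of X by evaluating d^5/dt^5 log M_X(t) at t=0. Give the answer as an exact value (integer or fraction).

κ_5 = K′′′′′(0) = 0

M_X(t) = (e^(t)/2 + 1/2)^3
K_X(t) = log M_X(t) = 3*log(e^(t)/2 + 1/2)
K′(t) = 3*e^(t)/(e^(t) + 1)
K′′(t) = 3*e^(t)/(e^(2*t) + 2*e^(t) + 1)
K′′′(t) = (-3*e^(2*t) + 3*e^(t))/(e^(3*t) + 3*e^(2*t) + 3*e^(t) + 1)
K′′′′(t) = (3*e^(3*t) - 12*e^(2*t) + 3*e^(t))/(e^(4*t) + 4*e^(3*t) + 6*e^(2*t) + 4*e^(t) + 1)
K′′′′′(t) = (-3*e^(4*t) + 33*e^(3*t) - 33*e^(2*t) + 3*e^(t))/(e^(5*t) + 5*e^(4*t) + 10*e^(3*t) + 10*e^(2*t) + 5*e^(t) + 1)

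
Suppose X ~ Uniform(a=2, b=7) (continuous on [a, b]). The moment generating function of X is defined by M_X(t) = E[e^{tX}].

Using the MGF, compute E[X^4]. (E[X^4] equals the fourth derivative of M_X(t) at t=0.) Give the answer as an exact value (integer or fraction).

E[X^4] = D^4[M](0) = 671

M_X(t) = (e^(7*t) - e^(2*t))/(5*t)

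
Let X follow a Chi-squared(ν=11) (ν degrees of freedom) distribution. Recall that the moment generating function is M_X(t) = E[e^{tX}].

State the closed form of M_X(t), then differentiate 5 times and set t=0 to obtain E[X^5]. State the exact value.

M_X(t) = (1 - 2*t)^(-11/2)

E[X^5] = M^(5)(0) = 692835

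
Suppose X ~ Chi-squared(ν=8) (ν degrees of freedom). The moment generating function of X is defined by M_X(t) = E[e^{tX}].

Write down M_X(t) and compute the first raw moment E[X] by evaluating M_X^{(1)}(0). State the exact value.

E[X] = D[M](0) = 8

M_X(t) = (1 - 2*t)^(-4)
D[M](t) = -8/(32*t^5 - 80*t^4 + 80*t^3 - 40*t^2 + 10*t - 1)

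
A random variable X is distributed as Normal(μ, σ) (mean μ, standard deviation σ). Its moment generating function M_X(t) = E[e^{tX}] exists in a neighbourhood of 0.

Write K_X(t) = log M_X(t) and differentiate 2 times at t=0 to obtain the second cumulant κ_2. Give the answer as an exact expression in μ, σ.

κ_2 = D^2[K](0) = σ^2

M_X(t) = e^(μ*t + σ^2*t^2/2)
K_X(t) = log M_X(t) = μ*t + σ^2*t^2/2
D^2[K](t) = σ^2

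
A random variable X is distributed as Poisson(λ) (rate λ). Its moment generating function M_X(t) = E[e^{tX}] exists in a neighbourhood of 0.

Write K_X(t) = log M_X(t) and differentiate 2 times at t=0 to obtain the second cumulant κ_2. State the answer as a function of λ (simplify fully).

κ_2 = d^2K/dt^2 |_{t=0} = λ

M_X(t) = e^(λ*(e^(t) - 1))
K_X(t) = log M_X(t) = λ*(e^(t) - 1)
dK/dt = λ*e^(t)
d^2K/dt^2 = λ*e^(t)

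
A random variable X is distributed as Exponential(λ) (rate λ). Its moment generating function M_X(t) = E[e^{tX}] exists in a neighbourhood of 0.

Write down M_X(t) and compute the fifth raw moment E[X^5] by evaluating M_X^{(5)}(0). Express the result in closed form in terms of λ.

M_X(t) = λ/(λ - t)
M^(5)(t) = 120*λ/(λ^6 - 6*λ^5*t + 15*λ^4*t^2 - 20*λ^3*t^3 + 15*λ^2*t^4 - 6*λ*t^5 + t^6)

E[X^5] = M^(5)(0) = 120/λ^5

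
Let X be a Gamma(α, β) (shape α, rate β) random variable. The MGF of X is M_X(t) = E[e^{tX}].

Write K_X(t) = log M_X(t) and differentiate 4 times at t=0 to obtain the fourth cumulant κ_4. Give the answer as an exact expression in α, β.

κ_4 = K′′′′(0) = 6*α/β^4

M_X(t) = (β/(β - t))^α
K_X(t) = log M_X(t) = α*(log(β) - log(β - t))
K′(t) = -α/(-β + t)
K′′(t) = α/(β^2 - 2*β*t + t^2)
K′′′(t) = -2*α/(-β^3 + 3*β^2*t - 3*β*t^2 + t^3)
K′′′′(t) = 6*α/(β^4 - 4*β^3*t + 6*β^2*t^2 - 4*β*t^3 + t^4)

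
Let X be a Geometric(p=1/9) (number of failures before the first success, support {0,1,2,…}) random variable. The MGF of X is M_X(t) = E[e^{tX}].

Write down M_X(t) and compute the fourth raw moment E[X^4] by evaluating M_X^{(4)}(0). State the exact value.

M_X(t) = 1/(9*(1 - 8*e^(t)/9))
D^4[M](t) = (-4096*e^(4*t) - 50688*e^(3*t) - 57024*e^(2*t) - 5832*e^(t))/(32768*e^(5*t) - 184320*e^(4*t) + 414720*e^(3*t) - 466560*e^(2*t) + 262440*e^(t) - 59049)

E[X^4] = D^4[M](0) = 117640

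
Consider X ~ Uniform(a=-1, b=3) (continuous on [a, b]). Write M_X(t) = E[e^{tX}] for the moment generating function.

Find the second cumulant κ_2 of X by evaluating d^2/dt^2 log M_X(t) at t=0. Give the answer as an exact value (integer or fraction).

κ_2 = D^2[K](0) = 4/3

M_X(t) = (e^(3*t) - e^(-t))/(4*t)
K_X(t) = log M_X(t) = -log(t) + log(e^(3*t) - e^(-t)) - 2*log(2)
D^2[K](t) = (-16*t^2*e^(4*t) + e^(8*t) - 2*e^(4*t) + 1)/(t^2*e^(8*t) - 2*t^2*e^(4*t) + t^2)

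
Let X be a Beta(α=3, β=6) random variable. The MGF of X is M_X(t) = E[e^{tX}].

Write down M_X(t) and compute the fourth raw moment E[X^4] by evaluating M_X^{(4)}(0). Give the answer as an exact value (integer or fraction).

M_X(t) = ₁F₁(3; 9; t)
dM/dt = ₁F₁(4; 10; t)/3
d^2M/dt^2 = 2*₁F₁(5; 11; t)/15
d^3M/dt^3 = 2*₁F₁(6; 12; t)/33
d^4M/dt^4 = ₁F₁(7; 13; t)/33

E[X^4] = d^4M/dt^4 |_{t=0} = 1/33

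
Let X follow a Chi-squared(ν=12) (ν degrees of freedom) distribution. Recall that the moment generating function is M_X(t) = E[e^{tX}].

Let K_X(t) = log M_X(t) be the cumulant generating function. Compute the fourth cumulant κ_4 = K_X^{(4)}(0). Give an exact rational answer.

κ_4 = K^(4)(0) = 576

M_X(t) = (1 - 2*t)^(-6)
K_X(t) = log M_X(t) = -6*log(1 - 2*t)
K^(4)(t) = 576/(16*t^4 - 32*t^3 + 24*t^2 - 8*t + 1)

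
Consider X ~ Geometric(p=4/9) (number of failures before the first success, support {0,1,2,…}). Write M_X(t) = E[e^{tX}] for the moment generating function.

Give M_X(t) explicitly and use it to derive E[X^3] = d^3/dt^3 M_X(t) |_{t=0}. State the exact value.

E[X^3] = M^(3)(0) = 715/32

M_X(t) = 4/(9*(1 - 5*e^(t)/9))
M^(3)(t) = (500*e^(3*t) + 3600*e^(2*t) + 1620*e^(t))/(625*e^(4*t) - 4500*e^(3*t) + 12150*e^(2*t) - 14580*e^(t) + 6561)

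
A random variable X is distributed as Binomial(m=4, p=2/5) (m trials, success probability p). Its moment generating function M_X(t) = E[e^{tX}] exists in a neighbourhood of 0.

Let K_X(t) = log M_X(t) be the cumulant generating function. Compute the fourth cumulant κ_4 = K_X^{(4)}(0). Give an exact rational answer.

κ_4 = K^(4)(0) = -264/625

M_X(t) = (2*e^(t)/5 + 3/5)^4
K_X(t) = log M_X(t) = 4*log(2*e^(t)/5 + 3/5)
K^(4)(t) = (96*e^(3*t) - 576*e^(2*t) + 216*e^(t))/(16*e^(4*t) + 96*e^(3*t) + 216*e^(2*t) + 216*e^(t) + 81)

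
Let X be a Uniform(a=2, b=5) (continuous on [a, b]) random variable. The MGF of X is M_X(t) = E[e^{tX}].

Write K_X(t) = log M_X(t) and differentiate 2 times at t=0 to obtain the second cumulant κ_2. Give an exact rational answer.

κ_2 = K′′(0) = 3/4

M_X(t) = (e^(5*t) - e^(2*t))/(3*t)
K_X(t) = log M_X(t) = -log(t) + log(e^(5*t) - e^(2*t)) - log(3)
K′(t) = (5*t*e^(3*t) - 2*t - e^(3*t) + 1)/(t*e^(3*t) - t)
K′′(t) = (-9*t^2*e^(3*t) + e^(6*t) - 2*e^(3*t) + 1)/(t^2*e^(6*t) - 2*t^2*e^(3*t) + t^2)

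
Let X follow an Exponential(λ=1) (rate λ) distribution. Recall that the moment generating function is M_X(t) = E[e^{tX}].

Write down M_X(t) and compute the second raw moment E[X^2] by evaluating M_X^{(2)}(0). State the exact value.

M_X(t) = 1/(1 - t)
M′(t) = 1/(t^2 - 2*t + 1)
M′′(t) = -2/(t^3 - 3*t^2 + 3*t - 1)

E[X^2] = M′′(0) = 2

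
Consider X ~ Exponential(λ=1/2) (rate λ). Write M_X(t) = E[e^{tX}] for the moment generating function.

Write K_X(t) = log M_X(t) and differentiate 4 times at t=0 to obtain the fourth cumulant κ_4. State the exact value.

M_X(t) = 1/(2*(1/2 - t))
K_X(t) = log M_X(t) = -log(1/2 - t) - log(2)
dK/dt = -2/(2*t - 1)
d^2K/dt^2 = 4/(4*t^2 - 4*t + 1)
d^3K/dt^3 = -16/(8*t^3 - 12*t^2 + 6*t - 1)
d^4K/dt^4 = 96/(16*t^4 - 32*t^3 + 24*t^2 - 8*t + 1)

κ_4 = d^4K/dt^4 |_{t=0} = 96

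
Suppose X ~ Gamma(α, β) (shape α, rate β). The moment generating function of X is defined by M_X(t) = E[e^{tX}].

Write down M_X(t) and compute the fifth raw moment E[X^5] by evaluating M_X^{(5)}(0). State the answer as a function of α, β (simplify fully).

M_X(t) = (β/(β - t))^α
M′(t) = -α*β^α*(1/(β - t))^α/(-β + t)
M′′(t) = (α^2*β^α*(1/(β - t))^α + α*β^α*(1/(β - t))^α)/(β^2 - 2*β*t + t^2)
M′′′(t) = (-α^3*β^α*(1/(β - t))^α - 3*α^2*β^α*(1/(β - t))^α - 2*α*β^α*(1/(β - t))^α)/(-β^3 + 3*β^2*t - 3*β*t^2 + t^3)
M′′′′(t) = (α^4*β^α*(1/(β - t))^α + 6*α^3*β^α*(1/(β - t))^α + 11*α^2*β^α*(1/(β - t))^α + 6*α*β^α*(1/(β - t))^α)/(β^4 - 4*β^3*t + 6*β^2*t^2 - 4*β*t^3 + t^4)

E[X^5] = M′′′′′(0) = α*(α^4 + 10*α^3 + 35*α^2 + 50*α + 24)/β^5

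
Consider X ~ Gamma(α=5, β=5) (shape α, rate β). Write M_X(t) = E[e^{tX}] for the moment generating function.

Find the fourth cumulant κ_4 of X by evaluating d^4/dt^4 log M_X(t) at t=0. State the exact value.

M_X(t) = 3125/(5 - t)^5
K_X(t) = log M_X(t) = -5*log(5 - t) + 5*log(5)
dK/dt = -5/(t - 5)
d^2K/dt^2 = 5/(t^2 - 10*t + 25)
d^3K/dt^3 = -10/(t^3 - 15*t^2 + 75*t - 125)
d^4K/dt^4 = 30/(t^4 - 20*t^3 + 150*t^2 - 500*t + 625)

κ_4 = d^4K/dt^4 |_{t=0} = 6/125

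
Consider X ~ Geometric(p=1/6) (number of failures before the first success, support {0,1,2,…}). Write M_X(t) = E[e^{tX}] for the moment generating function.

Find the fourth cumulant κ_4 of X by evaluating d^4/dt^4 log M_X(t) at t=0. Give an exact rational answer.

M_X(t) = 1/(6*(1 - 5*e^(t)/6))
K_X(t) = log M_X(t) = -log(1 - 5*e^(t)/6) - log(6)
D^4[K](t) = (750*e^(3*t) + 3600*e^(2*t) + 1080*e^(t))/(625*e^(4*t) - 3000*e^(3*t) + 5400*e^(2*t) - 4320*e^(t) + 1296)

κ_4 = D^4[K](0) = 5430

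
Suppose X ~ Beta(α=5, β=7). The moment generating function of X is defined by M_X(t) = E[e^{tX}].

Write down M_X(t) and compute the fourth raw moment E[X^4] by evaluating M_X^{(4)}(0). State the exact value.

E[X^4] = M′′′′(0) = 2/39

M_X(t) = ₁F₁(5; 12; t)
M′(t) = 5*₁F₁(6; 13; t)/12
M′′(t) = 5*₁F₁(7; 14; t)/26
M′′′(t) = 5*₁F₁(8; 15; t)/52
M′′′′(t) = 2*₁F₁(9; 16; t)/39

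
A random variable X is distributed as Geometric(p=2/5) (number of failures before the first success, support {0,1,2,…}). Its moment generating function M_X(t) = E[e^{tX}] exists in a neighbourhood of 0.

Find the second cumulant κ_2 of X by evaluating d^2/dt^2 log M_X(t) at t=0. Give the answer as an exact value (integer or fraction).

M_X(t) = 2/(5*(1 - 3*e^(t)/5))
K_X(t) = log M_X(t) = -log(1 - 3*e^(t)/5) - log(5) + log(2)
dK/dt = -3*e^(t)/(3*e^(t) - 5)
d^2K/dt^2 = 15*e^(t)/(9*e^(2*t) - 30*e^(t) + 25)

κ_2 = d^2K/dt^2 |_{t=0} = 15/4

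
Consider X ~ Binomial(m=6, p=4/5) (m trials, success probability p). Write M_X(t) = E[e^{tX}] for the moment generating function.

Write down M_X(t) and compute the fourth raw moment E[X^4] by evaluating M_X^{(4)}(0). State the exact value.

M_X(t) = (4*e^(t)/5 + 1/5)^6
D^4[M](t) = 5308416*e^(6*t)/15625 + 6144*e^(5*t)/25 + 196608*e^(4*t)/3125 + 20736*e^(3*t)/3125 + 768*e^(2*t)/3125 + 24*e^(t)/15625

E[X^4] = D^4[M](0) = 81912/125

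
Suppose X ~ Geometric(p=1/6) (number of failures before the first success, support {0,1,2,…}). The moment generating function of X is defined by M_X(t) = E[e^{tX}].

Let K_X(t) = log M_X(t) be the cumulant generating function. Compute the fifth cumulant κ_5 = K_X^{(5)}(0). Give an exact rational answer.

κ_5 = K′′′′′(0) = 119130

M_X(t) = 1/(6*(1 - 5*e^(t)/6))
K_X(t) = log M_X(t) = -log(1 - 5*e^(t)/6) - log(6)
K′(t) = -5*e^(t)/(5*e^(t) - 6)
K′′(t) = 30*e^(t)/(25*e^(2*t) - 60*e^(t) + 36)
K′′′(t) = (-150*e^(2*t) - 180*e^(t))/(125*e^(3*t) - 450*e^(2*t) + 540*e^(t) - 216)
K′′′′(t) = (750*e^(3*t) + 3600*e^(2*t) + 1080*e^(t))/(625*e^(4*t) - 3000*e^(3*t) + 5400*e^(2*t) - 4320*e^(t) + 1296)
K′′′′′(t) = (-3750*e^(4*t) - 49500*e^(3*t) - 59400*e^(2*t) - 6480*e^(t))/(3125*e^(5*t) - 18750*e^(4*t) + 45000*e^(3*t) - 54000*e^(2*t) + 32400*e^(t) - 7776)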